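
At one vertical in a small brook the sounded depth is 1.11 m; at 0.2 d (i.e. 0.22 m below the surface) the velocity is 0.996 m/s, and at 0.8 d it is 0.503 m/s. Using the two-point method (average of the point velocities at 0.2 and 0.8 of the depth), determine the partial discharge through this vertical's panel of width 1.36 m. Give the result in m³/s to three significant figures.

1.13 m³/s

v̄ = (0.996 + 0.503) / 2 = 0.7495 m/s
q = v̄ × d × w = 0.7495 × 1.11 × 1.36 = 1.131 m³/s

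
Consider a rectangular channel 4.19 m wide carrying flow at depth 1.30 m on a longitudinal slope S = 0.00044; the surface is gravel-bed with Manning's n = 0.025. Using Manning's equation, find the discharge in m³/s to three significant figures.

A = b·y = 4.19 × 1.30 = 5.447 m²
P = b + 2y = 4.19 + 2×1.30 = 6.790 m
R = A/P = 5.447/6.790 = 0.8022 m
Q = (1/n)·A·R^(2/3)·S^(1/2) = (1/0.025) × 5.447 × 0.8022^(2/3) × 0.00044^(1/2) = 3.946 m³/s

3.95 m³/s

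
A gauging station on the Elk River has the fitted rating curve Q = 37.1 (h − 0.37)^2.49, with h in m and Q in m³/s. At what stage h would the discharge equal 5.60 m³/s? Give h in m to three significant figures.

0.838 m

h − h₀ = (Q/C)^(1/b) = (5.60/37.1)^(1/2.49) = 0.4680 m
h = 0.37 + 0.4680 = 0.8380 m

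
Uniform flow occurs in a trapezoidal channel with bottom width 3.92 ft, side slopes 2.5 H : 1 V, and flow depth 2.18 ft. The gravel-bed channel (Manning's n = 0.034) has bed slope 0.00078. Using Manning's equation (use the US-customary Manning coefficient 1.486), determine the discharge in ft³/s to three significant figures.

A = (b + z·y)·y = (3.92 + 2.5×2.18)×2.18 = 20.43 ft²
P = b + 2y√(1+z²) = 3.92 + 2×2.18×√(1+2.5²) = 15.66 ft
R = A/P = 20.43/15.66 = 1.304 ft
Q = (1.486/n)·A·R^(2/3)·S^(1/2) = (1.486/0.034) × 20.43 × 1.304^(2/3) × 0.00078^(1/2) = 29.77 ft³/s

29.8 ft³/s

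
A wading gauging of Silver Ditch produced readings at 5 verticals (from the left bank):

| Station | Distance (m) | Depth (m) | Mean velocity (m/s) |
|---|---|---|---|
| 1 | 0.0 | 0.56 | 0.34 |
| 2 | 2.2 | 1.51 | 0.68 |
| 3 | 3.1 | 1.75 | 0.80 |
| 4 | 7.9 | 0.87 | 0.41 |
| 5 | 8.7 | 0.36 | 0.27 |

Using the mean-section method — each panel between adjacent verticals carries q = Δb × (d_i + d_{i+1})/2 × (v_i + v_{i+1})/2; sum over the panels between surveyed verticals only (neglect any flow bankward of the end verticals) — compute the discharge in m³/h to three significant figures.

22400 m³/h

Panel 1-2: Δb = 2.2 m, d̄ = (0.56+1.51)/2 = 1.035, v̄ = (0.34+0.68)/2 = 0.51 → q = 2.2×1.035×0.51 = 1.161 m³/s
Panel 2-3: Δb = 0.9 m, d̄ = (1.51+1.75)/2 = 1.63, v̄ = (0.68+0.80)/2 = 0.74 → q = 0.9×1.63×0.74 = 1.086 m³/s
Panel 3-4: Δb = 4.8 m, d̄ = (1.75+0.87)/2 = 1.31, v̄ = (0.80+0.41)/2 = 0.605 → q = 4.8×1.31×0.605 = 3.804 m³/s
Panel 4-5: Δb = 0.8 m, d̄ = (0.87+0.36)/2 = 0.615, v̄ = (0.41+0.27)/2 = 0.34 → q = 0.8×0.615×0.34 = 0.1673 m³/s
Q = Σ q = 6.218 m³/s
= 6.218 × 3600 = 22390 m³/h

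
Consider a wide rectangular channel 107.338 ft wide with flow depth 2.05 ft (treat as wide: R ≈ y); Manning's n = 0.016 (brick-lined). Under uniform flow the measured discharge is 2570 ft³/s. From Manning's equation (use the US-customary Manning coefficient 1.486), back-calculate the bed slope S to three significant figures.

0.00607

A = b·y = 107.338 × 2.05 = 220.0 ft²
Wide channel: R ≈ y = 2.05 ft
S = (Q·n / (1.486·A·R^(2/3)))² = (2570×0.016 / (1.486×220.0×1.614))² = 0.006073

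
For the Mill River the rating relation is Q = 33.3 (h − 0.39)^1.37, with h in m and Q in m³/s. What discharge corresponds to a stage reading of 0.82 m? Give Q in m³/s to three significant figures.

10.5 m³/s

Q = 33.3 × (0.82 − 0.39)^1.37 = 33.3 × 0.43^1.37 = 10.48 m³/s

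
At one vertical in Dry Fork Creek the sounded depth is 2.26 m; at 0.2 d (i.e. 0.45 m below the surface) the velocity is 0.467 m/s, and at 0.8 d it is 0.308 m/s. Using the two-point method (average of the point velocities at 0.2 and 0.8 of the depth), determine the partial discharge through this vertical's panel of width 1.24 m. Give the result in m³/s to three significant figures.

1.09 m³/s

v̄ = (0.467 + 0.308) / 2 = 0.3875 m/s
q = v̄ × d × w = 0.3875 × 2.26 × 1.24 = 1.086 m³/s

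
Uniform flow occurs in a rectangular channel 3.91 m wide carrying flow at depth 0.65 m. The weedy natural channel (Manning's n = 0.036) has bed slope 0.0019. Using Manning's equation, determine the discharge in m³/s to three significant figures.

1.91 m³/s

A = b·y = 3.91 × 0.65 = 2.542 m²
P = b + 2y = 3.91 + 2×0.65 = 5.210 m
R = A/P = 2.542/5.210 = 0.4878 m
Q = (1/n)·A·R^(2/3)·S^(1/2) = (1/0.036) × 2.542 × 0.4878^(2/3) × 0.0019^(1/2) = 1.907 m³/s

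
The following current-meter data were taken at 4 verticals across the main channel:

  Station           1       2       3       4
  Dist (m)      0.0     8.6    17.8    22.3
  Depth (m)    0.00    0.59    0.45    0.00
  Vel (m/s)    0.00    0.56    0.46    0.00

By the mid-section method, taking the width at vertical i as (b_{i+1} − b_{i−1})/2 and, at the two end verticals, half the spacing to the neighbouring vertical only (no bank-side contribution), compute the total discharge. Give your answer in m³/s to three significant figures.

4.36 m³/s

w_2 = (17.8 − 0.0)/2 = 8.9 m; q_2 = 0.56 × 0.59 × 8.9 = 2.941 m³/s
w_3 = (22.3 − 8.6)/2 = 6.85 m; q_3 = 0.46 × 0.45 × 6.85 = 1.418 m³/s
Stations 1, 4 contribute zero (depth or velocity is 0).
Q = Σ qᵢ = 4.359 m³/s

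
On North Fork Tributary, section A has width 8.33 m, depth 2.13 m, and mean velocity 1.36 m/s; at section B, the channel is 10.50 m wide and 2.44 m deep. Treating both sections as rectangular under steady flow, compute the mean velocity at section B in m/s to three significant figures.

0.942 m/s

Q = A₁V₁ = (8.33×2.13) × 1.36 = 24.13 m³/s
A₂ = 10.50 × 2.44 = 25.62 m²
V₂ = Q/A₂ = 24.13/25.62 = 0.9419 m/s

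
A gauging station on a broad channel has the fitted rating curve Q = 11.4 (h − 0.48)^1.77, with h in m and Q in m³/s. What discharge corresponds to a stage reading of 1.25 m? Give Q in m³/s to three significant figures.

Q = 11.4 × (1.25 − 0.48)^1.77 = 11.4 × 0.77^1.77 = 7.178 m³/s

7.18 m³/s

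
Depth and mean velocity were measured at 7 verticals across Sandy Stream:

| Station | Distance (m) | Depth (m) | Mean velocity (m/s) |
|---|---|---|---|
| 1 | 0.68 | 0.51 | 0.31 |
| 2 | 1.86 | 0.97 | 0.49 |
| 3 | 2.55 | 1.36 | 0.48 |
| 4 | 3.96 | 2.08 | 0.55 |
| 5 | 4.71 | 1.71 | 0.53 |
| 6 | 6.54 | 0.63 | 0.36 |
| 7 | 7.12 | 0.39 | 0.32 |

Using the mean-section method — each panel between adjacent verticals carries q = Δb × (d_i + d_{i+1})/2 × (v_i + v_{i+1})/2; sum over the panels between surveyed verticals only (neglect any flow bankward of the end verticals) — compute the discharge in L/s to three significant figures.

Panel 1-2: Δb = 1.18 m, d̄ = (0.51+0.97)/2 = 0.74, v̄ = (0.31+0.49)/2 = 0.4 → q = 1.18×0.74×0.4 = 0.3493 m³/s
Panel 2-3: Δb = 0.69 m, d̄ = (0.97+1.36)/2 = 1.165, v̄ = (0.49+0.48)/2 = 0.485 → q = 0.69×1.165×0.485 = 0.3899 m³/s
Panel 3-4: Δb = 1.41 m, d̄ = (1.36+2.08)/2 = 1.72, v̄ = (0.48+0.55)/2 = 0.515 → q = 1.41×1.72×0.515 = 1.249 m³/s
Panel 4-5: Δb = 0.75 m, d̄ = (2.08+1.71)/2 = 1.895, v̄ = (0.55+0.53)/2 = 0.54 → q = 0.75×1.895×0.54 = 0.7675 m³/s
Panel 5-6: Δb = 1.83 m, d̄ = (1.71+0.63)/2 = 1.17, v̄ = (0.53+0.36)/2 = 0.445 → q = 1.83×1.17×0.445 = 0.9528 m³/s
Panel 6-7: Δb = 0.58 m, d̄ = (0.63+0.39)/2 = 0.51, v̄ = (0.36+0.32)/2 = 0.34 → q = 0.58×0.51×0.34 = 0.1006 m³/s
Q = Σ q = 3.809 m³/s
= 3.809 × 1000 = 3809 L/s

3810 L/s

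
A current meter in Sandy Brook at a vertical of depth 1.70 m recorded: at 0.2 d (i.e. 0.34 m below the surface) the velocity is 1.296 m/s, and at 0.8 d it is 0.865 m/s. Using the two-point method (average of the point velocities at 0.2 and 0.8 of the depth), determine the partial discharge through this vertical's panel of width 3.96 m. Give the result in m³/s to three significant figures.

v̄ = (1.296 + 0.865) / 2 = 1.081 m/s
q = v̄ × d × w = 1.081 × 1.70 × 3.96 = 7.274 m³/s

7.27 m³/s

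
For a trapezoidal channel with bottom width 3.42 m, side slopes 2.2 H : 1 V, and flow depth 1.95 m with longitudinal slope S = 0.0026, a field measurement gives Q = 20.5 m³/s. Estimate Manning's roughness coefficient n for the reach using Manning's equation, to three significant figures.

0.0415

A = (b + z·y)·y = (3.42 + 2.2×1.95)×1.95 = 15.03 m²
P = b + 2y√(1+z²) = 3.42 + 2×1.95×√(1+2.2²) = 12.84 m
R = A/P = 15.03/12.84 = 1.170 m
n = (1/Q)·A·R^(2/3)·S^(1/2) = (1/20.5) × 15.03 × 1.111 × 0.05099 = 0.04153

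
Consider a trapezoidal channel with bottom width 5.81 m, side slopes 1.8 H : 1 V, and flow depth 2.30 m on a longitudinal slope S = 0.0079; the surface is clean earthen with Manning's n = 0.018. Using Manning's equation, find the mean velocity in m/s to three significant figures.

6.46 m/s

A = (b + z·y)·y = (5.81 + 1.8×2.30)×2.30 = 22.89 m²
P = b + 2y√(1+z²) = 5.81 + 2×2.30×√(1+1.8²) = 15.28 m
R = A/P = 22.89/15.28 = 1.498 m
Q = (1/n)·A·R^(2/3)·S^(1/2) = (1/0.018) × 22.89 × 1.498^(2/3) × 0.0079^(1/2) = 147.9 m³/s
V = Q/A = 147.9/22.89 = 6.463 m/s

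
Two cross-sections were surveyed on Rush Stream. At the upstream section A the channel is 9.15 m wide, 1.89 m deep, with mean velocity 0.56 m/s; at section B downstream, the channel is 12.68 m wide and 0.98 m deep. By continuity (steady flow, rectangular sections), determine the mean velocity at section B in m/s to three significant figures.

0.779 m/s

Q = A₁V₁ = (9.15×1.89) × 0.56 = 9.684 m³/s
A₂ = 12.68 × 0.98 = 12.43 m²
V₂ = Q/A₂ = 9.684/12.43 = 0.7793 m/s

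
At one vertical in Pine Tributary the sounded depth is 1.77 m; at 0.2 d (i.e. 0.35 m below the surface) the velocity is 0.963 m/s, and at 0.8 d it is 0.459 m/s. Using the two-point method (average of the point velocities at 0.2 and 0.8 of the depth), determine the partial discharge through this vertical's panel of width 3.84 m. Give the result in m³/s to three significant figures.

v̄ = (0.963 + 0.459) / 2 = 0.7110 m/s
q = v̄ × d × w = 0.7110 × 1.77 × 3.84 = 4.833 m³/s

4.83 m³/s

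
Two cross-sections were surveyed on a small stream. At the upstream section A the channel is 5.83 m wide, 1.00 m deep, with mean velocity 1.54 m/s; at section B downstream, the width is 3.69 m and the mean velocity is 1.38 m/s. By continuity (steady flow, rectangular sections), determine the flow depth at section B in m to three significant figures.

Q = A₁V₁ = (5.83×1.00) × 1.54 = 8.978 m³/s
d₂ = Q/(b₂ V₂) = 8.978/(3.69×1.38) = 1.763 m

1.76 m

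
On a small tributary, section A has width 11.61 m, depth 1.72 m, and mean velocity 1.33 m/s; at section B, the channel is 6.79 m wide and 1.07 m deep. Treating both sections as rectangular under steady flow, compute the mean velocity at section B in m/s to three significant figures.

Q = A₁V₁ = (11.61×1.72) × 1.33 = 26.56 m³/s
A₂ = 6.79 × 1.07 = 7.265 m²
V₂ = Q/A₂ = 26.56/7.265 = 3.656 m/s

3.66 m/s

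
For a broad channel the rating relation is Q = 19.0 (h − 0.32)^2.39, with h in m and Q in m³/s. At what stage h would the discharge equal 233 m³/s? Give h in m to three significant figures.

3.17 m

h − h₀ = (Q/C)^(1/b) = (233/19.0)^(1/2.39) = 2.854 m
h = 0.32 + 2.854 = 3.174 m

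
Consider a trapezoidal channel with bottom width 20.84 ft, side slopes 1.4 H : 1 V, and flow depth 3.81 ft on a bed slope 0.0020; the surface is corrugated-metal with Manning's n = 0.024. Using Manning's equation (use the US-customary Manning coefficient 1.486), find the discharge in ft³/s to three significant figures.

A = (b + z·y)·y = (20.84 + 1.4×3.81)×3.81 = 99.72 ft²
P = b + 2y√(1+z²) = 20.84 + 2×3.81×√(1+1.4²) = 33.95 ft
R = A/P = 99.72/33.95 = 2.937 ft
Q = (1.486/n)·A·R^(2/3)·S^(1/2) = (1.486/0.024) × 99.72 × 2.937^(2/3) × 0.0020^(1/2) = 566.4 ft³/s

566 ft³/s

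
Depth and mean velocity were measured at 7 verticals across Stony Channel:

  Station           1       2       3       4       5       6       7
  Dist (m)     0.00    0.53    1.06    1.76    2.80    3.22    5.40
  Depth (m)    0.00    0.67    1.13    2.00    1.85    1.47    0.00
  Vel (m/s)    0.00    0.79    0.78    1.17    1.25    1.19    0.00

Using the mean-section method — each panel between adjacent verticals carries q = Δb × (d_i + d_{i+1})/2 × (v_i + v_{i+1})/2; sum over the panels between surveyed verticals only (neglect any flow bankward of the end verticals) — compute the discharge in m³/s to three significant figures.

5.74 m³/s

Panel 1-2: Δb = 0.53 m, d̄ = (0.00+0.67)/2 = 0.335, v̄ = (0.00+0.79)/2 = 0.395 → q = 0.53×0.335×0.395 = 0.07013 m³/s
Panel 2-3: Δb = 0.53 m, d̄ = (0.67+1.13)/2 = 0.9, v̄ = (0.79+0.78)/2 = 0.785 → q = 0.53×0.9×0.785 = 0.3744 m³/s
Panel 3-4: Δb = 0.7 m, d̄ = (1.13+2.00)/2 = 1.565, v̄ = (0.78+1.17)/2 = 0.975 → q = 0.7×1.565×0.975 = 1.068 m³/s
Panel 4-5: Δb = 1.04 m, d̄ = (2.00+1.85)/2 = 1.925, v̄ = (1.17+1.25)/2 = 1.21 → q = 1.04×1.925×1.21 = 2.422 m³/s
Panel 5-6: Δb = 0.42 m, d̄ = (1.85+1.47)/2 = 1.66, v̄ = (1.25+1.19)/2 = 1.22 → q = 0.42×1.66×1.22 = 0.8506 m³/s
Panel 6-7: Δb = 2.18 m, d̄ = (1.47+0.00)/2 = 0.735, v̄ = (1.19+0.00)/2 = 0.595 → q = 2.18×0.735×0.595 = 0.9534 m³/s
Q = Σ q = 5.739 m³/s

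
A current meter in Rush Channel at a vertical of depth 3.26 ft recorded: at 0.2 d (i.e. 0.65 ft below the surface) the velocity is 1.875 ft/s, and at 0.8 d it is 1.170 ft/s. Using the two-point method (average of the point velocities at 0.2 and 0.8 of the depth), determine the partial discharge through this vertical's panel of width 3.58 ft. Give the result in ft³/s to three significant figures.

v̄ = (1.875 + 1.170) / 2 = 1.523 ft/s
q = v̄ × d × w = 1.523 × 3.26 × 3.58 = 17.77 ft³/s

17.8 ft³/s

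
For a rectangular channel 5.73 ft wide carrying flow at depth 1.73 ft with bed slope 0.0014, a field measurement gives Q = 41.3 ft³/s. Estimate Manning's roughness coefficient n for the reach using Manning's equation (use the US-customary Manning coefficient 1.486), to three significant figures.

0.0140

A = b·y = 5.73 × 1.73 = 9.913 ft²
P = b + 2y = 5.73 + 2×1.73 = 9.190 ft
R = A/P = 9.913/9.190 = 1.079 ft
n = (1.486/Q)·A·R^(2/3)·S^(1/2) = (1.486/41.3) × 9.913 × 1.052 × 0.03742 = 0.01404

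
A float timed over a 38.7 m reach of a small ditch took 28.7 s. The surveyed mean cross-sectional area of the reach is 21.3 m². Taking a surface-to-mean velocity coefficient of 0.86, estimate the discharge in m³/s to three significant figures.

24.7 m³/s

v_surface = L / t̄ = 38.7 / 28.7 = 1.348 m/s
v_mean = 0.86 × 1.348 = 1.160 m/s
Q = A × v_mean = 21.3 × 1.160 = 24.70 m³/s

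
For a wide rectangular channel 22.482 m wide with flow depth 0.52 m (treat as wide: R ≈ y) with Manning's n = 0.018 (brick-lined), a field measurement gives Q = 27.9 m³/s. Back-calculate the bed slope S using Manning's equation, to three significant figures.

0.00441

A = b·y = 22.482 × 0.52 = 11.69 m²
Wide channel: R ≈ y = 0.52 m
S = (Q·n / (1·A·R^(2/3)))² = (27.9×0.018 / (1×11.69×0.6466))² = 0.004413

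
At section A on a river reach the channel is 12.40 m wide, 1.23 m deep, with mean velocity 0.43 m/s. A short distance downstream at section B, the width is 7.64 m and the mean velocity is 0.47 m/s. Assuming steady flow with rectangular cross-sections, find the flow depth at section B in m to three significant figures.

Q = A₁V₁ = (12.40×1.23) × 0.43 = 6.558 m³/s
d₂ = Q/(b₂ V₂) = 6.558/(7.64×0.47) = 1.826 m

1.83 m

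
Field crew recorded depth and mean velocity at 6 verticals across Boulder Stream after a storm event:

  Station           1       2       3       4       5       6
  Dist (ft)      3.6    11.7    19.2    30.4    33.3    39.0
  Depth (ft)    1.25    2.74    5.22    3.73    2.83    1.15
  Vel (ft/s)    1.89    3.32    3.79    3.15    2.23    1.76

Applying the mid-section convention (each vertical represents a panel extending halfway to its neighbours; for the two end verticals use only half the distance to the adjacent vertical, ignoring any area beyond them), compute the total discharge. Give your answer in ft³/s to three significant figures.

381 ft³/s

w_1 = (11.7 − 3.6)/2 = 4.05 ft; q_1 = 1.89 × 1.25 × 4.05 = 9.568 ft³/s
w_2 = (19.2 − 3.6)/2 = 7.8 ft; q_2 = 3.32 × 2.74 × 7.8 = 70.96 ft³/s
w_3 = (30.4 − 11.7)/2 = 9.35 ft; q_3 = 3.79 × 5.22 × 9.35 = 185.0 ft³/s
w_4 = (33.3 − 19.2)/2 = 7.05 ft; q_4 = 3.15 × 3.73 × 7.05 = 82.83 ft³/s
w_5 = (39.0 − 30.4)/2 = 4.3 ft; q_5 = 2.23 × 2.83 × 4.3 = 27.14 ft³/s
w_6 = (39.0 − 33.3)/2 = 2.85 ft; q_6 = 1.76 × 1.15 × 2.85 = 5.768 ft³/s
Q = Σ qᵢ = 381.2 ft³/s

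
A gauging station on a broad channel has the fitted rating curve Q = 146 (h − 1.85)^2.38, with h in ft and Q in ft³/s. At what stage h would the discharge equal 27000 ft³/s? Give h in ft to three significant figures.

h − h₀ = (Q/C)^(1/b) = (27000/146)^(1/2.38) = 8.964 ft
h = 1.85 + 8.964 = 10.81 ft

10.8 ft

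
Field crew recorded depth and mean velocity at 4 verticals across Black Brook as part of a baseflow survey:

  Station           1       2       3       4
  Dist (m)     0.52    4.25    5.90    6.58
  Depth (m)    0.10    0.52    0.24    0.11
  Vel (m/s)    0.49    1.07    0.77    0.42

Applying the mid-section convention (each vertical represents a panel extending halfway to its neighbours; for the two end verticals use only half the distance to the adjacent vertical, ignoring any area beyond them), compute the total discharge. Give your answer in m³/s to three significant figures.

w_1 = (4.25 − 0.52)/2 = 1.865 m; q_1 = 0.49 × 0.10 × 1.865 = 0.09139 m³/s
w_2 = (5.90 − 0.52)/2 = 2.69 m; q_2 = 1.07 × 0.52 × 2.69 = 1.497 m³/s
w_3 = (6.58 − 4.25)/2 = 1.165 m; q_3 = 0.77 × 0.24 × 1.165 = 0.2153 m³/s
w_4 = (6.58 − 5.90)/2 = 0.34 m; q_4 = 0.42 × 0.11 × 0.34 = 0.01571 m³/s
Q = Σ qᵢ = 1.819 m³/s

1.82 m³/s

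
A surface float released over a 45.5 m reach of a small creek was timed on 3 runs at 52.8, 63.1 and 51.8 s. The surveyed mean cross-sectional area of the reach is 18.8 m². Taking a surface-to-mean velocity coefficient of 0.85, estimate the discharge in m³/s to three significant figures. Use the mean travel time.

13.0 m³/s

t̄ = (52.8 + 63.1 + 51.8) / 3 = 55.9 s
v_surface = L / t̄ = 45.5 / 55.9 = 0.8140 m/s
v_mean = 0.85 × 0.8140 = 0.6919 m/s
Q = A × v_mean = 18.8 × 0.6919 = 13.01 m³/s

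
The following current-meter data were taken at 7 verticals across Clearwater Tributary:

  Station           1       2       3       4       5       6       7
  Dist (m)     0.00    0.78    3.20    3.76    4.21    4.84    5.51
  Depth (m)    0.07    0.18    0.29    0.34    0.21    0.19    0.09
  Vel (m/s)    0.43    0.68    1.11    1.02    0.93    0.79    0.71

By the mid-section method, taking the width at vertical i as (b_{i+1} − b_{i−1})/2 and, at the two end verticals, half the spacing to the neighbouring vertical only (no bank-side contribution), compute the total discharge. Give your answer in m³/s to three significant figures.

w_1 = (0.78 − 0.00)/2 = 0.39 m; q_1 = 0.43 × 0.07 × 0.39 = 0.01174 m³/s
w_2 = (3.20 − 0.00)/2 = 1.6 m; q_2 = 0.68 × 0.18 × 1.6 = 0.1958 m³/s
w_3 = (3.76 − 0.78)/2 = 1.49 m; q_3 = 1.11 × 0.29 × 1.49 = 0.4796 m³/s
w_4 = (4.21 − 3.20)/2 = 0.505 m; q_4 = 1.02 × 0.34 × 0.505 = 0.1751 m³/s
w_5 = (4.84 − 3.76)/2 = 0.54 m; q_5 = 0.93 × 0.21 × 0.54 = 0.1055 m³/s
w_6 = (5.51 − 4.21)/2 = 0.65 m; q_6 = 0.79 × 0.19 × 0.65 = 0.09757 m³/s
w_7 = (5.51 − 4.84)/2 = 0.335 m; q_7 = 0.71 × 0.09 × 0.335 = 0.02141 m³/s
Q = Σ qᵢ = 1.087 m³/s

1.09 m³/s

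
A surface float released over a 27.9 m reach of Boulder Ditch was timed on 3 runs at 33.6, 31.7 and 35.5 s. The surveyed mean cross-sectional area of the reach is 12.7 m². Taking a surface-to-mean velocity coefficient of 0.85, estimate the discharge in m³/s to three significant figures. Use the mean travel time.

8.96 m³/s

t̄ = (33.6 + 31.7 + 35.5) / 3 = 33.6 s
v_surface = L / t̄ = 27.9 / 33.6 = 0.8304 m/s
v_mean = 0.85 × 0.8304 = 0.7058 m/s
Q = A × v_mean = 12.7 × 0.7058 = 8.964 m³/s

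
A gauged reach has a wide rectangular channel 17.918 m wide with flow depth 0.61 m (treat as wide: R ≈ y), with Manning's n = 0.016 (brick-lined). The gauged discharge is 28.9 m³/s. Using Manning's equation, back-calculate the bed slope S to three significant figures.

0.00346

A = b·y = 17.918 × 0.61 = 10.93 m²
Wide channel: R ≈ y = 0.61 m
S = (Q·n / (1·A·R^(2/3)))² = (28.9×0.016 / (1×10.93×0.7193))² = 0.003460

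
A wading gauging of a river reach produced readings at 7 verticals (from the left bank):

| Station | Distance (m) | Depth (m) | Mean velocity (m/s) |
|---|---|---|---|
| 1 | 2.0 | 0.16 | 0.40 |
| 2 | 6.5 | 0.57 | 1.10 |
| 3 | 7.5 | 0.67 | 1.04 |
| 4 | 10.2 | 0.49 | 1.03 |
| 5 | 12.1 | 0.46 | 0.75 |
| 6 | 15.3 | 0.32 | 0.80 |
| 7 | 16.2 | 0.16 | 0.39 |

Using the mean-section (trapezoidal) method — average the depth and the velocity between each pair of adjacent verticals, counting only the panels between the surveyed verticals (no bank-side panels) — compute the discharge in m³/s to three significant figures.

Panel 1-2: Δb = 4.5 m, d̄ = (0.16+0.57)/2 = 0.365, v̄ = (0.40+1.10)/2 = 0.75 → q = 4.5×0.365×0.75 = 1.232 m³/s
Panel 2-3: Δb = 1 m, d̄ = (0.57+0.67)/2 = 0.62, v̄ = (1.10+1.04)/2 = 1.07 → q = 1×0.62×1.07 = 0.6634 m³/s
Panel 3-4: Δb = 2.7 m, d̄ = (0.67+0.49)/2 = 0.58, v̄ = (1.04+1.03)/2 = 1.035 → q = 2.7×0.58×1.035 = 1.621 m³/s
Panel 4-5: Δb = 1.9 m, d̄ = (0.49+0.46)/2 = 0.475, v̄ = (1.03+0.75)/2 = 0.89 → q = 1.9×0.475×0.89 = 0.8032 m³/s
Panel 5-6: Δb = 3.2 m, d̄ = (0.46+0.32)/2 = 0.39, v̄ = (0.75+0.80)/2 = 0.775 → q = 3.2×0.39×0.775 = 0.9672 m³/s
Panel 6-7: Δb = 0.9 m, d̄ = (0.32+0.16)/2 = 0.24, v̄ = (0.80+0.39)/2 = 0.595 → q = 0.9×0.24×0.595 = 0.1285 m³/s
Q = Σ q = 5.415 m³/s

5.42 m³/s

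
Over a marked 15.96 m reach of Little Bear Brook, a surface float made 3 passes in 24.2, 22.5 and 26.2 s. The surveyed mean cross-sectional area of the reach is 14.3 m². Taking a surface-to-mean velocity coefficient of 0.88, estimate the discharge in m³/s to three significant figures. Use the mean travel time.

t̄ = (24.2 + 22.5 + 26.2) / 3 = 24.3 s
v_surface = L / t̄ = 15.96 / 24.3 = 0.6568 m/s
v_mean = 0.88 × 0.6568 = 0.5780 m/s
Q = A × v_mean = 14.3 × 0.5780 = 8.265 m³/s

8.27 m³/s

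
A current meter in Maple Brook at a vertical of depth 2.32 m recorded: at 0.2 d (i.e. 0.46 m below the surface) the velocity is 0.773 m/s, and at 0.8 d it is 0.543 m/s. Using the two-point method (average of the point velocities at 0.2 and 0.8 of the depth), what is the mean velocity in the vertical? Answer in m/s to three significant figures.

v̄ = (0.773 + 0.543) / 2 = 0.6580 m/s

0.658 m/s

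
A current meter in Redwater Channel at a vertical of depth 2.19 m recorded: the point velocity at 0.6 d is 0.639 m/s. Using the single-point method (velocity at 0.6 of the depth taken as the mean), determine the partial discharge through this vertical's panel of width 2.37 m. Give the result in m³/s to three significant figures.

v̄ = v₀.₆ = 0.639 m/s
q = v̄ × d × w = 0.6390 × 2.19 × 2.37 = 3.317 m³/s

3.32 m³/s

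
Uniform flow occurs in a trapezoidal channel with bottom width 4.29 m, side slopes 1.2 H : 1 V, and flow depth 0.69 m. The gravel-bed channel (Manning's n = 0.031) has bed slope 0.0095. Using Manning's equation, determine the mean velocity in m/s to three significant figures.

A = (b + z·y)·y = (4.29 + 1.2×0.69)×0.69 = 3.531 m²
P = b + 2y√(1+z²) = 4.29 + 2×0.69×√(1+1.2²) = 6.446 m
R = A/P = 3.531/6.446 = 0.5479 m
Q = (1/n)·A·R^(2/3)·S^(1/2) = (1/0.031) × 3.531 × 0.5479^(2/3) × 0.0095^(1/2) = 7.434 m³/s
V = Q/A = 7.434/3.531 = 2.105 m/s

2.11 m/s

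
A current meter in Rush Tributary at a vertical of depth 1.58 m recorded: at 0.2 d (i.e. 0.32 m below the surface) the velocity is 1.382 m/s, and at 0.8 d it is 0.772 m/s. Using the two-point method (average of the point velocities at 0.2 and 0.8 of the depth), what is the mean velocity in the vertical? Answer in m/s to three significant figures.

1.08 m/s

v̄ = (1.382 + 0.772) / 2 = 1.077 m/s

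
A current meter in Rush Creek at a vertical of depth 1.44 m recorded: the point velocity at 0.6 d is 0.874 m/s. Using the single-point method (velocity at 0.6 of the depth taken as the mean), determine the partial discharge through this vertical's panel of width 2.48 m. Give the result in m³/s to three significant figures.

v̄ = v₀.₆ = 0.874 m/s
q = v̄ × d × w = 0.8740 × 1.44 × 2.48 = 3.121 m³/s

3.12 m³/s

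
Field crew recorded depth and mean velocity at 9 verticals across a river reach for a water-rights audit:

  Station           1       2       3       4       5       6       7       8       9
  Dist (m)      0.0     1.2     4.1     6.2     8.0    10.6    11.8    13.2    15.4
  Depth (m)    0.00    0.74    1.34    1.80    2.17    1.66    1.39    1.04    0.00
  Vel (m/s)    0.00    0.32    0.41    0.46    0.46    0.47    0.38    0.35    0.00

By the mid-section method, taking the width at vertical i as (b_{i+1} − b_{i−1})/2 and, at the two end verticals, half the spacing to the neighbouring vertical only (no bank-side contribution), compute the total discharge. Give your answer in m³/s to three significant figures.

8.49 m³/s

w_2 = (4.1 − 0.0)/2 = 2.05 m; q_2 = 0.32 × 0.74 × 2.05 = 0.4854 m³/s
w_3 = (6.2 − 1.2)/2 = 2.5 m; q_3 = 0.41 × 1.34 × 2.5 = 1.374 m³/s
w_4 = (8.0 − 4.1)/2 = 1.95 m; q_4 = 0.46 × 1.80 × 1.95 = 1.615 m³/s
w_5 = (10.6 − 6.2)/2 = 2.2 m; q_5 = 0.46 × 2.17 × 2.2 = 2.196 m³/s
w_6 = (11.8 − 8.0)/2 = 1.9 m; q_6 = 0.47 × 1.66 × 1.9 = 1.482 m³/s
w_7 = (13.2 − 10.6)/2 = 1.3 m; q_7 = 0.38 × 1.39 × 1.3 = 0.6867 m³/s
w_8 = (15.4 − 11.8)/2 = 1.8 m; q_8 = 0.35 × 1.04 × 1.8 = 0.6552 m³/s
Stations 1, 9 contribute zero (depth or velocity is 0).
Q = Σ qᵢ = 8.494 m³/s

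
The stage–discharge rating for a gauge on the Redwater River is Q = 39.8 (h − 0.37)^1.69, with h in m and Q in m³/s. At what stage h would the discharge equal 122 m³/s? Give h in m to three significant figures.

2.31 m

h − h₀ = (Q/C)^(1/b) = (122/39.8)^(1/1.69) = 1.940 m
h = 0.37 + 1.940 = 2.310 m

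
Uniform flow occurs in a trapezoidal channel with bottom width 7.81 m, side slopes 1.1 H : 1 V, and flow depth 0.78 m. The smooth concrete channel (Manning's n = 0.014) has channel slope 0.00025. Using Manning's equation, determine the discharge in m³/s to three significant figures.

5.83 m³/s

A = (b + z·y)·y = (7.81 + 1.1×0.78)×0.78 = 6.761 m²
P = b + 2y√(1+z²) = 7.81 + 2×0.78×√(1+1.1²) = 10.13 m
R = A/P = 6.761/10.13 = 0.6675 m
Q = (1/n)·A·R^(2/3)·S^(1/2) = (1/0.014) × 6.761 × 0.6675^(2/3) × 0.00025^(1/2) = 5.832 m³/s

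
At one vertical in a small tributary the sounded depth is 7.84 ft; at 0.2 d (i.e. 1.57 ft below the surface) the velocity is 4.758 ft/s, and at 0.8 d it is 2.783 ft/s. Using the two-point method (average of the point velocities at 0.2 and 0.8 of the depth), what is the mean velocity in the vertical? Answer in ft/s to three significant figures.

v̄ = (4.758 + 2.783) / 2 = 3.771 ft/s

3.77 ft/s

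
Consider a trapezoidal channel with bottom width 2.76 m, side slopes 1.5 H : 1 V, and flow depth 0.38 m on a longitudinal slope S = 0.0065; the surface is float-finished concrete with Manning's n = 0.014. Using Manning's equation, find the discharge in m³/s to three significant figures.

A = (b + z·y)·y = (2.76 + 1.5×0.38)×0.38 = 1.265 m²
P = b + 2y√(1+z²) = 2.76 + 2×0.38×√(1+1.5²) = 4.130 m
R = A/P = 1.265/4.130 = 0.3064 m
Q = (1/n)·A·R^(2/3)·S^(1/2) = (1/0.014) × 1.265 × 0.3064^(2/3) × 0.0065^(1/2) = 3.312 m³/s

3.31 m³/s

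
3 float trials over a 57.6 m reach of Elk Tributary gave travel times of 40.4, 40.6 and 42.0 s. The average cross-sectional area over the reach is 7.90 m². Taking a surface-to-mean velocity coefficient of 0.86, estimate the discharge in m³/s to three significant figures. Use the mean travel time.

9.54 m³/s

t̄ = (40.4 + 40.6 + 42.0) / 3 = 41 s
v_surface = L / t̄ = 57.6 / 41 = 1.405 m/s
v_mean = 0.86 × 1.405 = 1.208 m/s
Q = A × v_mean = 7.90 × 1.208 = 9.545 m³/s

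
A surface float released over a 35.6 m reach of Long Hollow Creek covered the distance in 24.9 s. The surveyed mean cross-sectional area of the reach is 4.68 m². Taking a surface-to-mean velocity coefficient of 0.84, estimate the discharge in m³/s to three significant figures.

v_surface = L / t̄ = 35.6 / 24.9 = 1.430 m/s
v_mean = 0.84 × 1.430 = 1.201 m/s
Q = A × v_mean = 4.68 × 1.201 = 5.621 m³/s

5.62 m³/s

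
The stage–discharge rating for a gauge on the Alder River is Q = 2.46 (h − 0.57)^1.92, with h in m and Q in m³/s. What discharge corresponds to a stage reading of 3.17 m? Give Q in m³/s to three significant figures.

Q = 2.46 × (3.17 − 0.57)^1.92 = 2.46 × 2.6^1.92 = 15.41 m³/s

15.4 m³/s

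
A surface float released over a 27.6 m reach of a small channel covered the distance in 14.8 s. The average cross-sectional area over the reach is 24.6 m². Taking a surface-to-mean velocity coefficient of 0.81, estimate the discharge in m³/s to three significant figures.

37.2 m³/s

v_surface = L / t̄ = 27.6 / 14.8 = 1.865 m/s
v_mean = 0.81 × 1.865 = 1.511 m/s
Q = A × v_mean = 24.6 × 1.511 = 37.16 m³/s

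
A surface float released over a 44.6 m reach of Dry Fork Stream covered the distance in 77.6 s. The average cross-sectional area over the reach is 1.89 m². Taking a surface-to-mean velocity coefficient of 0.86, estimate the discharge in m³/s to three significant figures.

v_surface = L / t̄ = 44.6 / 77.6 = 0.5747 m/s
v_mean = 0.86 × 0.5747 = 0.4943 m/s
Q = A × v_mean = 1.89 × 0.4943 = 0.9342 m³/s

0.934 m³/s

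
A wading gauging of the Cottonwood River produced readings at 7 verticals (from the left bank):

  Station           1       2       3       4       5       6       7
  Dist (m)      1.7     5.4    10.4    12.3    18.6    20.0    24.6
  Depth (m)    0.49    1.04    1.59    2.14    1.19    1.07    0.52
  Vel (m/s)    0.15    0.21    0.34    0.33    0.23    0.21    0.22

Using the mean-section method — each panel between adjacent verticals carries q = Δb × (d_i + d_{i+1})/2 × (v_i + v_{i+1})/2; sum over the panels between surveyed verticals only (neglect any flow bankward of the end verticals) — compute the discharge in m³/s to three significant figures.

Panel 1-2: Δb = 3.7 m, d̄ = (0.49+1.04)/2 = 0.765, v̄ = (0.15+0.21)/2 = 0.18 → q = 3.7×0.765×0.18 = 0.5095 m³/s
Panel 2-3: Δb = 5 m, d̄ = (1.04+1.59)/2 = 1.315, v̄ = (0.21+0.34)/2 = 0.275 → q = 5×1.315×0.275 = 1.808 m³/s
Panel 3-4: Δb = 1.9 m, d̄ = (1.59+2.14)/2 = 1.865, v̄ = (0.34+0.33)/2 = 0.335 → q = 1.9×1.865×0.335 = 1.187 m³/s
Panel 4-5: Δb = 6.3 m, d̄ = (2.14+1.19)/2 = 1.665, v̄ = (0.33+0.23)/2 = 0.28 → q = 6.3×1.665×0.28 = 2.937 m³/s
Panel 5-6: Δb = 1.4 m, d̄ = (1.19+1.07)/2 = 1.13, v̄ = (0.23+0.21)/2 = 0.22 → q = 1.4×1.13×0.22 = 0.3480 m³/s
Panel 6-7: Δb = 4.6 m, d̄ = (1.07+0.52)/2 = 0.795, v̄ = (0.21+0.22)/2 = 0.215 → q = 4.6×0.795×0.215 = 0.7863 m³/s
Q = Σ q = 7.576 m³/s

7.58 m³/s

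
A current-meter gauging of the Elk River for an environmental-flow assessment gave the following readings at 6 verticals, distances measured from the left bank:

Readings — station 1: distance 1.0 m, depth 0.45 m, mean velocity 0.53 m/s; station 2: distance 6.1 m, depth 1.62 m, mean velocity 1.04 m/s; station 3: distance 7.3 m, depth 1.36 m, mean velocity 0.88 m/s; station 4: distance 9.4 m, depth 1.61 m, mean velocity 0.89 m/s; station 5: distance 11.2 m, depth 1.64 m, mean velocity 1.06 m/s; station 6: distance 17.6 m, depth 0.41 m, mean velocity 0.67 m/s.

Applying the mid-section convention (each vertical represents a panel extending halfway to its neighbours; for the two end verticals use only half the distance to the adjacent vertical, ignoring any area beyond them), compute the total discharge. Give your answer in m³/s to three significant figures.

w_1 = (6.1 − 1.0)/2 = 2.55 m; q_1 = 0.53 × 0.45 × 2.55 = 0.6082 m³/s
w_2 = (7.3 − 1.0)/2 = 3.15 m; q_2 = 1.04 × 1.62 × 3.15 = 5.307 m³/s
w_3 = (9.4 − 6.1)/2 = 1.65 m; q_3 = 0.88 × 1.36 × 1.65 = 1.975 m³/s
w_4 = (11.2 − 7.3)/2 = 1.95 m; q_4 = 0.89 × 1.61 × 1.95 = 2.794 m³/s
w_5 = (17.6 − 9.4)/2 = 4.1 m; q_5 = 1.06 × 1.64 × 4.1 = 7.127 m³/s
w_6 = (17.6 − 11.2)/2 = 3.2 m; q_6 = 0.67 × 0.41 × 3.2 = 0.8790 m³/s
Q = Σ qᵢ = 18.69 m³/s

18.7 m³/s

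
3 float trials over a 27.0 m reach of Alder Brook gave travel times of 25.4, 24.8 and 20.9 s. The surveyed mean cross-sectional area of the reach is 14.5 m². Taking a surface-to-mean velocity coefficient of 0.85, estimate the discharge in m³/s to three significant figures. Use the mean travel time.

t̄ = (25.4 + 24.8 + 20.9) / 3 = 23.7 s
v_surface = L / t̄ = 27.0 / 23.7 = 1.139 m/s
v_mean = 0.85 × 1.139 = 0.9684 m/s
Q = A × v_mean = 14.5 × 0.9684 = 14.04 m³/s

14.0 m³/s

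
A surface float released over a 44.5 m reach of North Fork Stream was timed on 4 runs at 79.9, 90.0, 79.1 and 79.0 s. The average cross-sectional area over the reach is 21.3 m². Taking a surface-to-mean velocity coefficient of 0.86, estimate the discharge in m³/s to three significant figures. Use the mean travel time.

t̄ = (79.9 + 90.0 + 79.1 + 79.0) / 4 = 82 s
v_surface = L / t̄ = 44.5 / 82 = 0.5427 m/s
v_mean = 0.86 × 0.5427 = 0.4667 m/s
Q = A × v_mean = 21.3 × 0.4667 = 9.941 m³/s

9.94 m³/s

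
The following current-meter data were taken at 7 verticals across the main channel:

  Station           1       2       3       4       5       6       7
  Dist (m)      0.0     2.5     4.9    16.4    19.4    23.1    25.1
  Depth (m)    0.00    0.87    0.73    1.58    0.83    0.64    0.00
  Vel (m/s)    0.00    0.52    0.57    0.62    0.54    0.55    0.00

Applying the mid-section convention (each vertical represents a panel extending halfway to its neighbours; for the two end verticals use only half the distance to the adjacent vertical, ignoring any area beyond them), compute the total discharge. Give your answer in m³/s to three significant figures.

13.6 m³/s

w_2 = (4.9 − 0.0)/2 = 2.45 m; q_2 = 0.52 × 0.87 × 2.45 = 1.108 m³/s
w_3 = (16.4 − 2.5)/2 = 6.95 m; q_3 = 0.57 × 0.73 × 6.95 = 2.892 m³/s
w_4 = (19.4 − 4.9)/2 = 7.25 m; q_4 = 0.62 × 1.58 × 7.25 = 7.102 m³/s
w_5 = (23.1 − 16.4)/2 = 3.35 m; q_5 = 0.54 × 0.83 × 3.35 = 1.501 m³/s
w_6 = (25.1 − 19.4)/2 = 2.85 m; q_6 = 0.55 × 0.64 × 2.85 = 1.003 m³/s
Stations 1, 7 contribute zero (depth or velocity is 0).
Q = Σ qᵢ = 13.61 m³/s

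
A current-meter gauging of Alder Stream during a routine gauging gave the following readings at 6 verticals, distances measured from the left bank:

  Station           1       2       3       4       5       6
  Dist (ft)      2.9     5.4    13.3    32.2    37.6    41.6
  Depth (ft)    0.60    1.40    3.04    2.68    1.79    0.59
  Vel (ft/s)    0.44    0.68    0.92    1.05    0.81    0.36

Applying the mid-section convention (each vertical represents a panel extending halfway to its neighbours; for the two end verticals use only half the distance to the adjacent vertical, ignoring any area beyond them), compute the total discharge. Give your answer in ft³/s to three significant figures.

w_1 = (5.4 − 2.9)/2 = 1.25 ft; q_1 = 0.44 × 0.60 × 1.25 = 0.3300 ft³/s
w_2 = (13.3 − 2.9)/2 = 5.2 ft; q_2 = 0.68 × 1.40 × 5.2 = 4.950 ft³/s
w_3 = (32.2 − 5.4)/2 = 13.4 ft; q_3 = 0.92 × 3.04 × 13.4 = 37.48 ft³/s
w_4 = (37.6 − 13.3)/2 = 12.15 ft; q_4 = 1.05 × 2.68 × 12.15 = 34.19 ft³/s
w_5 = (41.6 − 32.2)/2 = 4.7 ft; q_5 = 0.81 × 1.79 × 4.7 = 6.815 ft³/s
w_6 = (41.6 − 37.6)/2 = 2 ft; q_6 = 0.36 × 0.59 × 2 = 0.4248 ft³/s
Q = Σ qᵢ = 84.19 ft³/s

84.2 ft³/s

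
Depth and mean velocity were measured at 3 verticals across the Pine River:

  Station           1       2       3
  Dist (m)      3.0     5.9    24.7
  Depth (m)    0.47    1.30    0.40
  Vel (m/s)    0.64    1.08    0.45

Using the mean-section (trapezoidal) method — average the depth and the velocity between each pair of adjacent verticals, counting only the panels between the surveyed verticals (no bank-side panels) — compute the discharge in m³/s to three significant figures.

Panel 1-2: Δb = 2.9 m, d̄ = (0.47+1.30)/2 = 0.885, v̄ = (0.64+1.08)/2 = 0.86 → q = 2.9×0.885×0.86 = 2.207 m³/s
Panel 2-3: Δb = 18.8 m, d̄ = (1.30+0.40)/2 = 0.85, v̄ = (1.08+0.45)/2 = 0.765 → q = 18.8×0.85×0.765 = 12.22 m³/s
Q = Σ q = 14.43 m³/s

14.4 m³/s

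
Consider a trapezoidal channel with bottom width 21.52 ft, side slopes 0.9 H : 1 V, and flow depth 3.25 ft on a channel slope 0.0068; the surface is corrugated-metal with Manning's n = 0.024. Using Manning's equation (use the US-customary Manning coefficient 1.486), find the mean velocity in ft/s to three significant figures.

A = (b + z·y)·y = (21.52 + 0.9×3.25)×3.25 = 79.45 ft²
P = b + 2y√(1+z²) = 21.52 + 2×3.25×√(1+0.9²) = 30.26 ft
R = A/P = 79.45/30.26 = 2.625 ft
Q = (1.486/n)·A·R^(2/3)·S^(1/2) = (1.486/0.024) × 79.45 × 2.625^(2/3) × 0.0068^(1/2) = 771.9 ft³/s
V = Q/A = 771.9/79.45 = 9.716 ft/s

9.72 ft/s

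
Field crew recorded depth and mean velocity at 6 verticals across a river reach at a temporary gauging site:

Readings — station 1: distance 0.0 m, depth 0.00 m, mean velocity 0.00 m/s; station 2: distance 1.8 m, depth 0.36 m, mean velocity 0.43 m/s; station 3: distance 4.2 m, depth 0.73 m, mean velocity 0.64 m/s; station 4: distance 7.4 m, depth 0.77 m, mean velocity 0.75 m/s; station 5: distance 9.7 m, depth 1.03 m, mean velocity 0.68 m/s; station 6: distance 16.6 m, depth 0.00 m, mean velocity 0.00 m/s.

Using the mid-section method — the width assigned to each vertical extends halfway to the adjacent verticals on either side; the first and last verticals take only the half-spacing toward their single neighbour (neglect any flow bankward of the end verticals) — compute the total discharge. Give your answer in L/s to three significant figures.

6440 L/s

w_2 = (4.2 − 0.0)/2 = 2.1 m; q_2 = 0.43 × 0.36 × 2.1 = 0.3251 m³/s
w_3 = (7.4 − 1.8)/2 = 2.8 m; q_3 = 0.64 × 0.73 × 2.8 = 1.308 m³/s
w_4 = (9.7 − 4.2)/2 = 2.75 m; q_4 = 0.75 × 0.77 × 2.75 = 1.588 m³/s
w_5 = (16.6 − 7.4)/2 = 4.6 m; q_5 = 0.68 × 1.03 × 4.6 = 3.222 m³/s
Stations 1, 6 contribute zero (depth or velocity is 0).
Q = Σ qᵢ = 6.443 m³/s
= 6.443 × 1000 = 6443 L/s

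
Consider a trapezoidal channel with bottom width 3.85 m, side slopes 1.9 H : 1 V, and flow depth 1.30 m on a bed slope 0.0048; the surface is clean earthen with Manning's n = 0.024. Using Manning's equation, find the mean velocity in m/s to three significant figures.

A = (b + z·y)·y = (3.85 + 1.9×1.30)×1.30 = 8.216 m²
P = b + 2y√(1+z²) = 3.85 + 2×1.30×√(1+1.9²) = 9.432 m
R = A/P = 8.216/9.432 = 0.8710 m
Q = (1/n)·A·R^(2/3)·S^(1/2) = (1/0.024) × 8.216 × 0.8710^(2/3) × 0.0048^(1/2) = 21.63 m³/s
V = Q/A = 21.63/8.216 = 2.633 m/s

2.63 m/s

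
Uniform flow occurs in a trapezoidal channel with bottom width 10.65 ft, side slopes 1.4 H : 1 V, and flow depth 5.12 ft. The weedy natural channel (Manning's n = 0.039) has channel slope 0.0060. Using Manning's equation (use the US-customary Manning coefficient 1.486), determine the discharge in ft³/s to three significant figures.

588 ft³/s

A = (b + z·y)·y = (10.65 + 1.4×5.12)×5.12 = 91.23 ft²
P = b + 2y√(1+z²) = 10.65 + 2×5.12×√(1+1.4²) = 28.27 ft
R = A/P = 91.23/28.27 = 3.227 ft
Q = (1.486/n)·A·R^(2/3)·S^(1/2) = (1.486/0.039) × 91.23 × 3.227^(2/3) × 0.0060^(1/2) = 588.0 ft³/s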